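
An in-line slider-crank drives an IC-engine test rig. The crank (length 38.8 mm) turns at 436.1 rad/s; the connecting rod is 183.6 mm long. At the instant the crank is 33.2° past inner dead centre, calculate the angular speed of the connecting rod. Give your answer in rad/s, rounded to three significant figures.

77.6

ω = 436.1 rad/s
The rod makes angle φ with the slider axis where L sinφ = r sinθ; differentiating, L cosφ·φ̇ = r ω cosθ.
L cosφ = √(L² − r² sin²θ) = 0.18237 m.
|ω_rod| = r ω |cosθ| / √(L² − r² sin²θ) = 0.0388·436.1·0.83676/0.18237 = 77.638 rad/s.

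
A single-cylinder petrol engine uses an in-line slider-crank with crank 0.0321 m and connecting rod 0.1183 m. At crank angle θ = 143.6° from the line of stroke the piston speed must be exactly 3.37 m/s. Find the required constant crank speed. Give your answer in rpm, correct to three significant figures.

For an in-line slider-crank, |v_piston| = rω|sinθ|·[1 + r cosθ/√(L² − r² sin²θ)].
With r = 0.0321 m, L = 0.1183 m, θ = 143.6°: the bracketed kinematic factor |dx/dθ| = 0.014833 m.
ω = v/|dx/dθ| = 3.37/0.014833 = 227.19 rad/s.
N = 60ω/(2π) = 2169.5 rpm.

2170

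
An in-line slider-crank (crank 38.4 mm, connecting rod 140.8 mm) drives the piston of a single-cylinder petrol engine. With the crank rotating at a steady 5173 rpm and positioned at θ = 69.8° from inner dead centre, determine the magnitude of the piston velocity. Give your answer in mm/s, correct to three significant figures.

ω = 2π·5173/60 = 541.7 rad/s
For an in-line slider-crank, x = r cosθ + √(L² − r² sin²θ), so v = −rω sinθ·[1 + r cosθ/√(L² − r² sin²θ)].
With r = 0.0384 m, L = 0.1408 m, θ = 69.8°: √(L² − r² sin²θ) = 0.13611 m.
v = −0.0384·541.7·0.93849·[1 + 0.0384·0.34530/0.13611] = -21.424 m/s.
|v| = 21.424 m/s = 21424 mm/s.

21400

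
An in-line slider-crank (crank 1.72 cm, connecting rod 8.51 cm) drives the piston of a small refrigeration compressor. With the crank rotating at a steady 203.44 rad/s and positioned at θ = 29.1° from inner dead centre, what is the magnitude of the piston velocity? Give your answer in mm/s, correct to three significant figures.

2000

ω = 203.4 rad/s
For an in-line slider-crank, x = r cosθ + √(L² − r² sin²θ), so v = −rω sinθ·[1 + r cosθ/√(L² − r² sin²θ)].
With r = 0.0172 m, L = 0.0851 m, θ = 29.1°: √(L² − r² sin²θ) = 0.084688 m.
v = −0.0172·203.4·0.48634·[1 + 0.0172·0.87377/0.084688] = -2.0038 m/s.
|v| = 2.0038 m/s = 2003.8 mm/s.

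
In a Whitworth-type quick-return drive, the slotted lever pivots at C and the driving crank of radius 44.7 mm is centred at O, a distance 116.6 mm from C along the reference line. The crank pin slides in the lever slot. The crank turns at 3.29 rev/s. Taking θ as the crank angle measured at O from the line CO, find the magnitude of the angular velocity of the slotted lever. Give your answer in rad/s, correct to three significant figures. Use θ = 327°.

ω = 20.67 rad/s (from 3.29 rev/s).
Crank pin A relative to C: A = (d + r cosθ, r sinθ); lever angle φ = atan2(r sinθ, d + r cosθ).
Differentiating tanφ: φ̇ = rω(d cosθ + r)/(d² + r² + 2dr cosθ).
d² + r² + 2dr cosθ = |CA|² = 0.024336 m²;  d cosθ + r = +0.14249 m.
|ω_lever| = |0.0447·20.67·+0.14249| / 0.024336 = 5.4102 rad/s.

5.41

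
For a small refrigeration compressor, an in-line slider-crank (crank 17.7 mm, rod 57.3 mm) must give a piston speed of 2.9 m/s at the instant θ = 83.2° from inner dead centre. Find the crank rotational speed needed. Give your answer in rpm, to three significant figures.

1520

For an in-line slider-crank, |v_piston| = rω|sinθ|·[1 + r cosθ/√(L² − r² sin²θ)].
With r = 0.0177 m, L = 0.0573 m, θ = 83.2°: the bracketed kinematic factor |dx/dθ| = 0.018251 m.
ω = v/|dx/dθ| = 2.9/0.018251 = 158.9 rad/s.
N = 60ω/(2π) = 1517.4 rpm.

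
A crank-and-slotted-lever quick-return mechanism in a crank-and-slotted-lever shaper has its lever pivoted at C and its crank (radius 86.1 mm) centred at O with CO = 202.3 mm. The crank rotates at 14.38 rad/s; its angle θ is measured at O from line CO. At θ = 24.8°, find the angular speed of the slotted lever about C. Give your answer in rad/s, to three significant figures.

4.18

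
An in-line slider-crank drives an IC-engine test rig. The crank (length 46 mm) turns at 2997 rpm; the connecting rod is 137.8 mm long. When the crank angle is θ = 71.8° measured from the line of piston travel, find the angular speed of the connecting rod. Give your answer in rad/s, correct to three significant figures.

34.5

ω = 313.8 rad/s (converted from 2997 rpm).
The rod makes angle φ with the slider axis where L sinφ = r sinθ; differentiating, L cosφ·φ̇ = r ω cosθ.
L cosφ = √(L² − r² sin²θ) = 0.13069 m.
|ω_rod| = r ω |cosθ| / √(L² − r² sin²θ) = 0.046·313.8·0.31233/0.13069 = 34.503 rad/s.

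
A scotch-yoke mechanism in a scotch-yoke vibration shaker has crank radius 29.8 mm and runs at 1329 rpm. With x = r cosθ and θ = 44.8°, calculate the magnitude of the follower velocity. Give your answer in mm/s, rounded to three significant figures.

2920

ω = 139.2 rad/s (from 1329 rpm).
x = r cosθ ⇒ ẋ = −rω sinθ.
|v| = rω|sinθ| = 0.0298·139.2·|sin 44.8°| = 2.9224 m/s = 2922.4 mm/s.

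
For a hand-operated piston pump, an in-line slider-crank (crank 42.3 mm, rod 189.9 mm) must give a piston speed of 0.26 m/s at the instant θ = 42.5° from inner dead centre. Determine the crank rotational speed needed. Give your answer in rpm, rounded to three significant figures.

For an in-line slider-crank, |v_piston| = rω|sinθ|·[1 + r cosθ/√(L² − r² sin²θ)].
With r = 0.0423 m, L = 0.1899 m, θ = 42.5°: the bracketed kinematic factor |dx/dθ| = 0.033325 m.
ω = v/|dx/dθ| = 0.26/0.033325 = 7.802 rad/s.
N = 60ω/(2π) = 74.504 rpm.

74.5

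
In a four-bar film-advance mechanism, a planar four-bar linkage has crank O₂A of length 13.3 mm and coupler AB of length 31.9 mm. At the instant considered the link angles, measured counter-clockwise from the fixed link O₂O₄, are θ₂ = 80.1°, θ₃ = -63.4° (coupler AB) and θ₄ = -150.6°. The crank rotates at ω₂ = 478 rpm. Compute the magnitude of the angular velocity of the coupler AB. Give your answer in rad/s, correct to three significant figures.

ω₂ = 50.06 rad/s (from 478 rpm).
Differentiating the loop-closure r₂e^{iθ₂}+r₃e^{iθ₃}=r₁+r₄e^{iθ₄} gives r₂ω₂e^{iθ₂}+r₃ω₃e^{iθ₃}=r₄ω₄e^{iθ₄}.
Eliminating the other unknown: ω₃ = r₂ω₂ sin(θ₄−θ₂) / [r₃ sin(θ₃−θ₄)].
Numerator sine = +0.77384; denominator sine = +0.99881.
Result = 0.0133·50.06·(+0.77384) / (0.0319·(+0.99881)) = +16.169 rad/s; magnitude 16.169 rad/s.

16.2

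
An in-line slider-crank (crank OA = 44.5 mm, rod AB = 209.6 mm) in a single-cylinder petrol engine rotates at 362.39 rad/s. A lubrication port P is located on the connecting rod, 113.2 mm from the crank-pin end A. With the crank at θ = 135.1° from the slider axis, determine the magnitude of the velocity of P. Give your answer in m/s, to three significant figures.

11.7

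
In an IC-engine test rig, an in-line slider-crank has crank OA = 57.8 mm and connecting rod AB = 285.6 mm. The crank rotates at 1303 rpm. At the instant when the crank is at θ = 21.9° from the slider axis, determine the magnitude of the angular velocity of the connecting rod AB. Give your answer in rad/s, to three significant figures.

25.7

ω = 136.4 rad/s (converted from 1303 rpm).
The rod makes angle φ with the slider axis where L sinφ = r sinθ; differentiating, L cosφ·φ̇ = r ω cosθ.
L cosφ = √(L² − r² sin²θ) = 0.28479 m.
|ω_rod| = r ω |cosθ| / √(L² − r² sin²θ) = 0.0578·136.4·0.92784/0.28479 = 25.695 rad/s.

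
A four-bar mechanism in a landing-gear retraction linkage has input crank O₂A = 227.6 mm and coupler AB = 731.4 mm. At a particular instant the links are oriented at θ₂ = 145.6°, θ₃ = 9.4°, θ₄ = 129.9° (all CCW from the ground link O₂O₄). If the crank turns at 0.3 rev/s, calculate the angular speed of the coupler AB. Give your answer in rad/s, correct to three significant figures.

ω₂ = 1.885 rad/s (from 0.3 rev/s).
Differentiating the loop-closure r₂e^{iθ₂}+r₃e^{iθ₃}=r₁+r₄e^{iθ₄} gives r₂ω₂e^{iθ₂}+r₃ω₃e^{iθ₃}=r₄ω₄e^{iθ₄}.
Eliminating the other unknown: ω₃ = r₂ω₂ sin(θ₄−θ₂) / [r₃ sin(θ₃−θ₄)].
Numerator sine = -0.27060; denominator sine = -0.86163.
Result = 0.2276·1.885·(-0.27060) / (0.7314·(-0.86163)) = +0.18422 rad/s; magnitude 0.18422 rad/s.

0.184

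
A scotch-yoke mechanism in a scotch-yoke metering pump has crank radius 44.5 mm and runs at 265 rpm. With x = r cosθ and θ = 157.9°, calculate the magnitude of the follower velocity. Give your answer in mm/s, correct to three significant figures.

ω = 27.75 rad/s (from 265 rpm).
x = r cosθ ⇒ ẋ = −rω sinθ.
|v| = rω|sinθ| = 0.0445·27.75·|sin 157.9°| = 0.4646 m/s = 464.6 mm/s.

465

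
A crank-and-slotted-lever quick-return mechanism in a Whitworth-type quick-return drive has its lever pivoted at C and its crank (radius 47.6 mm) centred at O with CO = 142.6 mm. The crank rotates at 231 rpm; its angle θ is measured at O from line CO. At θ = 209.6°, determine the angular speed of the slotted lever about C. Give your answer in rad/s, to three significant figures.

8.15

ω = 24.19 rad/s (from 231 rpm).
Crank pin A relative to C: A = (d + r cosθ, r sinθ); lever angle φ = atan2(r sinθ, d + r cosθ).
Differentiating tanφ: φ̇ = rω(d cosθ + r)/(d² + r² + 2dr cosθ).
d² + r² + 2dr cosθ = |CA|² = 0.0107967 m²;  d cosθ + r = -0.07639 m.
|ω_lever| = |0.0476·24.19·-0.07639| / 0.0107967 = 8.1469 rad/s.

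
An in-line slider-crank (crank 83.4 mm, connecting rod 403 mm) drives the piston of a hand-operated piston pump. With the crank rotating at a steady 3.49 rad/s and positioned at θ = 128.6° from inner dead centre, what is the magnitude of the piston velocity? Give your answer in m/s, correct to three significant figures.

0.198

ω = 3.49 rad/s
For an in-line slider-crank, x = r cosθ + √(L² − r² sin²θ), so v = −rω sinθ·[1 + r cosθ/√(L² − r² sin²θ)].
With r = 0.0834 m, L = 0.403 m, θ = 128.6°: √(L² − r² sin²θ) = 0.39769 m.
v = −0.0834·3.49·0.78152·[1 + 0.0834·-0.62388/0.39769] = -0.19771 m/s.
|v| = 0.19771 m/s.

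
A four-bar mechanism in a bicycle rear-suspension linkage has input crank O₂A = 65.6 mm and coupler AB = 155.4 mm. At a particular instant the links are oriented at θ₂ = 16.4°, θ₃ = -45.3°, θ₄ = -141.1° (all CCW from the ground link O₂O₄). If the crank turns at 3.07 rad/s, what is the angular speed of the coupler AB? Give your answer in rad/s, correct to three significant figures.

ω₂ = 3.07 rad/s
Differentiating the loop-closure r₂e^{iθ₂}+r₃e^{iθ₃}=r₁+r₄e^{iθ₄} gives r₂ω₂e^{iθ₂}+r₃ω₃e^{iθ₃}=r₄ω₄e^{iθ₄}.
Eliminating the other unknown: ω₃ = r₂ω₂ sin(θ₄−θ₂) / [r₃ sin(θ₃−θ₄)].
Numerator sine = -0.38268; denominator sine = +0.99488.
Result = 0.0656·3.07·(-0.38268) / (0.1554·(+0.99488)) = -0.49849 rad/s; magnitude 0.49849 rad/s.

0.498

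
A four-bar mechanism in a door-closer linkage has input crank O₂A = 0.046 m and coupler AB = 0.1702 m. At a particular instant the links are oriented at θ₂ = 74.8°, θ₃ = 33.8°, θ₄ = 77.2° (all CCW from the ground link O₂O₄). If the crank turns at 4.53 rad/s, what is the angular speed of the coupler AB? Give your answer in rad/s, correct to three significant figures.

0.0746

ω₂ = 4.53 rad/s
Differentiating the loop-closure r₂e^{iθ₂}+r₃e^{iθ₃}=r₁+r₄e^{iθ₄} gives r₂ω₂e^{iθ₂}+r₃ω₃e^{iθ₃}=r₄ω₄e^{iθ₄}.
Eliminating the other unknown: ω₃ = r₂ω₂ sin(θ₄−θ₂) / [r₃ sin(θ₃−θ₄)].
Numerator sine = +0.04188; denominator sine = -0.68709.
Result = 0.046·4.53·(+0.04188) / (0.1702·(-0.68709)) = -0.074618 rad/s; magnitude 0.074618 rad/s.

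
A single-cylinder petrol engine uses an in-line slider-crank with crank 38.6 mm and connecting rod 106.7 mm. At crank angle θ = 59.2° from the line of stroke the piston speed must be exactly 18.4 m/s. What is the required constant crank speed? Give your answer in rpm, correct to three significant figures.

For an in-line slider-crank, |v_piston| = rω|sinθ|·[1 + r cosθ/√(L² − r² sin²θ)].
With r = 0.0386 m, L = 0.1067 m, θ = 59.2°: the bracketed kinematic factor |dx/dθ| = 0.039617 m.
ω = v/|dx/dθ| = 18.4/0.039617 = 464.44 rad/s.
N = 60ω/(2π) = 4435.1 rpm.

4440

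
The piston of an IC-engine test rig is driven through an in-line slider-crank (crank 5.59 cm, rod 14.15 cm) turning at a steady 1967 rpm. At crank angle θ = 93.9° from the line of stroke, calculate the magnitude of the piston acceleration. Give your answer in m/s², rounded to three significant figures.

ω = 2π·1967/60 = 206 rad/s
x(θ) = r cosθ + √(L² − r² sin²θ); with ω constant, a = ω²·d²x/dθ².
d²x/dθ² = −r cosθ − r²(cos2θ)/√u − r⁴ sin²2θ/(4u^{3/2}),  u = L² − r² sin²θ = 0.0169119 m².
Substituting r = 0.0559 m, L = 0.1415 m, θ = 93.9°: d²x/dθ² = +0.027588 m.
a = ω²·d²x/dθ² = (206)²·(+0.027588) = +1170.5 m/s²;  |a| = 1170.5 m/s².

1170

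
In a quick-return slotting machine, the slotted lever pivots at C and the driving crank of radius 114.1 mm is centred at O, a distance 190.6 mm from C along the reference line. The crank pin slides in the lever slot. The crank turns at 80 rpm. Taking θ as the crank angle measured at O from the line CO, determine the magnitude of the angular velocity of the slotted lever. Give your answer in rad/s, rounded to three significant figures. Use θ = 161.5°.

ω = 8.378 rad/s (from 80 rpm).
Crank pin A relative to C: A = (d + r cosθ, r sinθ); lever angle φ = atan2(r sinθ, d + r cosθ).
Differentiating tanφ: φ̇ = rω(d cosθ + r)/(d² + r² + 2dr cosθ).
d² + r² + 2dr cosθ = |CA|² = 0.00809991 m²;  d cosθ + r = -0.06665 m.
|ω_lever| = |0.1141·8.378·-0.06665| / 0.00809991 = 7.8655 rad/s.

7.87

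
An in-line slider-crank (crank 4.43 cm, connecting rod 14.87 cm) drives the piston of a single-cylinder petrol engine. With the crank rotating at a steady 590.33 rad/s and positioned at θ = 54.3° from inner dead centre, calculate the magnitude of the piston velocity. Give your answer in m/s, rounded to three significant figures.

25.0

ω = 590.3 rad/s
For an in-line slider-crank, x = r cosθ + √(L² − r² sin²θ), so v = −rω sinθ·[1 + r cosθ/√(L² − r² sin²θ)].
With r = 0.0443 m, L = 0.1487 m, θ = 54.3°: √(L² − r² sin²θ) = 0.14428 m.
v = −0.0443·590.3·0.81208·[1 + 0.0443·0.58354/0.14428] = -25.042 m/s.
|v| = 25.042 m/s.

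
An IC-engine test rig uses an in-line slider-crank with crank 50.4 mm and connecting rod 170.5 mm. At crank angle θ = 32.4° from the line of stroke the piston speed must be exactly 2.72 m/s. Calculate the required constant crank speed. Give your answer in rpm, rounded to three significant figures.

For an in-line slider-crank, |v_piston| = rω|sinθ|·[1 + r cosθ/√(L² − r² sin²θ)].
With r = 0.0504 m, L = 0.1705 m, θ = 32.4°: the bracketed kinematic factor |dx/dθ| = 0.033832 m.
ω = v/|dx/dθ| = 2.72/0.033832 = 80.397 rad/s.
N = 60ω/(2π) = 767.74 rpm.

768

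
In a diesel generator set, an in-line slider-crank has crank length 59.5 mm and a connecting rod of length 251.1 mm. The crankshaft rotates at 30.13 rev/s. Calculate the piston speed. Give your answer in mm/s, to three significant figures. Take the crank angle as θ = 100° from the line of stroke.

10600

ω = 2π·30.1 = 189.3 rad/s
For an in-line slider-crank, x = r cosθ + √(L² − r² sin²θ), so v = −rω sinθ·[1 + r cosθ/√(L² − r² sin²θ)].
With r = 0.0595 m, L = 0.2511 m, θ = 100°: √(L² − r² sin²θ) = 0.24417 m.
v = −0.0595·189.3·0.98481·[1 + 0.0595·-0.17365/0.24417] = -10.624 m/s.
|v| = 10.624 m/s = 10624 mm/s.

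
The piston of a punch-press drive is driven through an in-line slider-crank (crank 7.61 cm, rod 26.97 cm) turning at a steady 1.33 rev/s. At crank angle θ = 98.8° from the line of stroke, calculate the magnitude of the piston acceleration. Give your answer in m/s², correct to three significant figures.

ω = 2π·1.33 = 8.357 rad/s
x(θ) = r cosθ + √(L² − r² sin²θ); with ω constant, a = ω²·d²x/dθ².
d²x/dθ² = −r cosθ − r²(cos2θ)/√u − r⁴ sin²2θ/(4u^{3/2}),  u = L² − r² sin²θ = 0.0670824 m².
Substituting r = 0.0761 m, L = 0.2697 m, θ = 98.8°: d²x/dθ² = +0.032911 m.
a = ω²·d²x/dθ² = (8.357)²·(+0.032911) = +2.2983 m/s²;  |a| = 2.2983 m/s².

2.30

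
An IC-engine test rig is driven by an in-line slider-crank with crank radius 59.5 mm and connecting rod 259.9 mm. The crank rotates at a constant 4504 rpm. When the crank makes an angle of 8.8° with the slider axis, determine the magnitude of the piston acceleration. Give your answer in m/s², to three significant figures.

ω = 2π·4504/60 = 471.7 rad/s
x(θ) = r cosθ + √(L² − r² sin²θ); with ω constant, a = ω²·d²x/dθ².
d²x/dθ² = −r cosθ − r²(cos2θ)/√u − r⁴ sin²2θ/(4u^{3/2}),  u = L² − r² sin²θ = 0.0674652 m².
Substituting r = 0.0595 m, L = 0.2599 m, θ = 8.8°: d²x/dθ² = -0.071808 m.
a = ω²·d²x/dθ² = (471.7)²·(-0.071808) = -15974 m/s²;  |a| = 15974 m/s².

16000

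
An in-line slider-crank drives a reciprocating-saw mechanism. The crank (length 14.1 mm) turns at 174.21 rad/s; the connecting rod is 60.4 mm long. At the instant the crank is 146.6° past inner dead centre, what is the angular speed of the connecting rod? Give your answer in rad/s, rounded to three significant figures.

ω = 174.2 rad/s
The rod makes angle φ with the slider axis where L sinφ = r sinθ; differentiating, L cosφ·φ̇ = r ω cosθ.
L cosφ = √(L² − r² sin²θ) = 0.059899 m.
|ω_rod| = r ω |cosθ| / √(L² − r² sin²θ) = 0.0141·174.2·0.83485/0.059899 = 34.236 rad/s.

34.2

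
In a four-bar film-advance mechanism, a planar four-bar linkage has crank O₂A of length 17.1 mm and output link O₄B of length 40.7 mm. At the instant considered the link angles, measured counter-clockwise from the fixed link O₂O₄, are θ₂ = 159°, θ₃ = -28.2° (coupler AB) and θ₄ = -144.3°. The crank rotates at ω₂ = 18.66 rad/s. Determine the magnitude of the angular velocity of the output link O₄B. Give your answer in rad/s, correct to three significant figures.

1.09

ω₂ = 18.66 rad/s
Differentiating the loop-closure r₂e^{iθ₂}+r₃e^{iθ₃}=r₁+r₄e^{iθ₄} gives r₂ω₂e^{iθ₂}+r₃ω₃e^{iθ₃}=r₄ω₄e^{iθ₄}.
Eliminating the other unknown: ω₄ = r₂ω₂ sin(θ₂−θ₃) / [r₄ sin(θ₄−θ₃)].
Numerator sine = -0.12533; denominator sine = -0.89803.
Result = 0.0171·18.66·(-0.12533) / (0.0407·(-0.89803)) = +1.0942 rad/s; magnitude 1.0942 rad/s.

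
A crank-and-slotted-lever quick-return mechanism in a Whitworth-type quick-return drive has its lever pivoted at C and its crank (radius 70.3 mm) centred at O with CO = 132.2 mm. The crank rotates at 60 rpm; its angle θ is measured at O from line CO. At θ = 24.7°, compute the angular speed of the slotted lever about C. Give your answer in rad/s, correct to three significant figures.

2.14

ω = 6.283 rad/s (from 60 rpm).
Crank pin A relative to C: A = (d + r cosθ, r sinθ); lever angle φ = atan2(r sinθ, d + r cosθ).
Differentiating tanφ: φ̇ = rω(d cosθ + r)/(d² + r² + 2dr cosθ).
d² + r² + 2dr cosθ = |CA|² = 0.0393057 m²;  d cosθ + r = +0.1904 m.
|ω_lever| = |0.0703·6.283·+0.1904| / 0.0393057 = 2.1397 rad/s.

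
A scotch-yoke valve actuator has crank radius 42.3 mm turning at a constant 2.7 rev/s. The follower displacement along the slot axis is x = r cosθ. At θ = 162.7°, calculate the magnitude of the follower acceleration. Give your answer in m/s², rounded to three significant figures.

11.6

ω = 16.96 rad/s (from 2.7 rev/s).
x = r cosθ ⇒ ẍ = −rω² cosθ (ω constant).
|a| = rω²|cosθ| = 0.0423·(16.96)²·|cos 162.7°| = 11.623 m/s².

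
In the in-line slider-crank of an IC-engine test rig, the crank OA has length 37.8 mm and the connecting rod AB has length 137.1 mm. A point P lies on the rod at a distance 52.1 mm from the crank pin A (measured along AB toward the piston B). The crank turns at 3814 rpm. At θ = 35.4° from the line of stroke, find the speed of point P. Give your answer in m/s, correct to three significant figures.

ω = 399.4 rad/s.  Crank-pin speed |V_A| = rω = 15.097 m/s, perpendicular to OA.
Rod angle: sinφ = −(r/L) sinθ ⇒ φ = -9.190°; ω_rod = −rω cosθ/√(L²−r²sin²θ) = -90.929 rad/s.
V_P = V_A + ω_rod × AP, with AP = 0.0521 m along the rod.
Components: V_Px = −rω sinθ − a·ω_rod·sinφ = -9.5022 m/s;  V_Py = rω cosθ + a·ω_rod·cosφ = +7.6297 m/s.
|V_P| = √(V_Px² + V_Py²) = 12.186 m/s.

12.2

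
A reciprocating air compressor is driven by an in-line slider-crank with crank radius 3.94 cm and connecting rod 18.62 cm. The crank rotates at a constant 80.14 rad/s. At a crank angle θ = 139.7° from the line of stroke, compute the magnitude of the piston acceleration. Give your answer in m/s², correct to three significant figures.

184

ω = 80.14 rad/s
x(θ) = r cosθ + √(L² − r² sin²θ); with ω constant, a = ω²·d²x/dθ².
d²x/dθ² = −r cosθ − r²(cos2θ)/√u − r⁴ sin²2θ/(4u^{3/2}),  u = L² − r² sin²θ = 0.034021 m².
Substituting r = 0.0394 m, L = 0.1862 m, θ = 139.7°: d²x/dθ² = +0.028581 m.
a = ω²·d²x/dθ² = (80.14)²·(+0.028581) = +183.56 m/s²;  |a| = 183.56 m/s².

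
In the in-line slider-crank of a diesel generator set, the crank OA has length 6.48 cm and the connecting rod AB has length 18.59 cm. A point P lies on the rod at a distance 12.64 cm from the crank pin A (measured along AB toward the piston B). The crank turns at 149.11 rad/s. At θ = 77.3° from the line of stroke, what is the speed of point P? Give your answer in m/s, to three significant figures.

9.97

ω = 149.1 rad/s.  Crank-pin speed |V_A| = rω = 9.6623 m/s, perpendicular to OA.
Rod angle: sinφ = −(r/L) sinθ ⇒ φ = -19.880°; ω_rod = −rω cosθ/√(L²−r²sin²θ) = -12.151 rad/s.
V_P = V_A + ω_rod × AP, with AP = 0.1264 m along the rod.
Components: V_Px = −rω sinθ − a·ω_rod·sinφ = -9.9482 m/s;  V_Py = rω cosθ + a·ω_rod·cosφ = +0.67989 m/s.
|V_P| = √(V_Px² + V_Py²) = 9.9714 m/s.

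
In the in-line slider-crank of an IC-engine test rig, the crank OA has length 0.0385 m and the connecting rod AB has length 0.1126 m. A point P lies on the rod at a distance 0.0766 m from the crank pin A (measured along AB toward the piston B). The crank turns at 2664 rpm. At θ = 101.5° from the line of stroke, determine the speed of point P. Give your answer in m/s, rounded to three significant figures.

10.0

ω = 279 rad/s.  Crank-pin speed |V_A| = rω = 10.74 m/s, perpendicular to OA.
Rod angle: sinφ = −(r/L) sinθ ⇒ φ = -19.576°; ω_rod = −rω cosθ/√(L²−r²sin²θ) = +20.184 rad/s.
V_P = V_A + ω_rod × AP, with AP = 0.0766 m along the rod.
Components: V_Px = −rω sinθ − a·ω_rod·sinφ = -10.007 m/s;  V_Py = rω cosθ + a·ω_rod·cosφ = -0.68461 m/s.
|V_P| = √(V_Px² + V_Py²) = 10.03 m/s.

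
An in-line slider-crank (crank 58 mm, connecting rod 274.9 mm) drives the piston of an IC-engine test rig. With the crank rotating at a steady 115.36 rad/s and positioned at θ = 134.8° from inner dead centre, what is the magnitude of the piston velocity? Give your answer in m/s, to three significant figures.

4.03

ω = 115.4 rad/s
For an in-line slider-crank, x = r cosθ + √(L² − r² sin²θ), so v = −rω sinθ·[1 + r cosθ/√(L² − r² sin²θ)].
With r = 0.058 m, L = 0.2749 m, θ = 134.8°: √(L² − r² sin²θ) = 0.2718 m.
v = −0.058·115.4·0.70957·[1 + 0.058·-0.70463/0.2718] = -4.0338 m/s.
|v| = 4.0338 m/s.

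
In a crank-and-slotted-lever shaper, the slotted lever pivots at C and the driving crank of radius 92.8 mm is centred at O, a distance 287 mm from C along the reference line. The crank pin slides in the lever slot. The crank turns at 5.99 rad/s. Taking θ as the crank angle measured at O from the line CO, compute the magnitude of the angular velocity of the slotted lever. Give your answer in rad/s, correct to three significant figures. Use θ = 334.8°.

ω = 5.99 rad/s
Crank pin A relative to C: A = (d + r cosθ, r sinθ); lever angle φ = atan2(r sinθ, d + r cosθ).
Differentiating tanφ: φ̇ = rω(d cosθ + r)/(d² + r² + 2dr cosθ).
d² + r² + 2dr cosθ = |CA|² = 0.139178 m²;  d cosθ + r = +0.35249 m.
|ω_lever| = |0.0928·5.99·+0.35249| / 0.139178 = 1.4078 rad/s.

1.41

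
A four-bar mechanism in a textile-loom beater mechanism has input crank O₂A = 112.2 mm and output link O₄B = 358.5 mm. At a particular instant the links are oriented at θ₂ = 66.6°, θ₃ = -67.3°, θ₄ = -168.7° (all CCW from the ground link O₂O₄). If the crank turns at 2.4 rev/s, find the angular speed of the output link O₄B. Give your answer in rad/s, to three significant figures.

3.47

ω₂ = 15.08 rad/s (from 2.4 rev/s).
Differentiating the loop-closure r₂e^{iθ₂}+r₃e^{iθ₃}=r₁+r₄e^{iθ₄} gives r₂ω₂e^{iθ₂}+r₃ω₃e^{iθ₃}=r₄ω₄e^{iθ₄}.
Eliminating the other unknown: ω₄ = r₂ω₂ sin(θ₂−θ₃) / [r₄ sin(θ₄−θ₃)].
Numerator sine = +0.72055; denominator sine = -0.98027.
Result = 0.1122·15.08·(+0.72055) / (0.3585·(-0.98027)) = -3.4691 rad/s; magnitude 3.4691 rad/s.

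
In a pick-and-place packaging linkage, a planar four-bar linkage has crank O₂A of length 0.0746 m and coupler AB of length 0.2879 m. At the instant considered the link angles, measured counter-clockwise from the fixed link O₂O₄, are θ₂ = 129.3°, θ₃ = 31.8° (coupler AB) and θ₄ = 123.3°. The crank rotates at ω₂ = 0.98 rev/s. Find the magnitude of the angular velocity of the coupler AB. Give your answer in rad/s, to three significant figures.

ω₂ = 6.158 rad/s (from 0.98 rev/s).
Differentiating the loop-closure r₂e^{iθ₂}+r₃e^{iθ₃}=r₁+r₄e^{iθ₄} gives r₂ω₂e^{iθ₂}+r₃ω₃e^{iθ₃}=r₄ω₄e^{iθ₄}.
Eliminating the other unknown: ω₃ = r₂ω₂ sin(θ₄−θ₂) / [r₃ sin(θ₃−θ₄)].
Numerator sine = -0.10453; denominator sine = -0.99966.
Result = 0.0746·6.158·(-0.10453) / (0.2879·(-0.99966)) = +0.16683 rad/s; magnitude 0.16683 rad/s.

0.167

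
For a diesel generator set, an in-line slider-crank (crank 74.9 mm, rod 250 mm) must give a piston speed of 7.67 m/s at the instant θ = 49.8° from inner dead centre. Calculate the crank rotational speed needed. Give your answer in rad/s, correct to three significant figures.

For an in-line slider-crank, |v_piston| = rω|sinθ|·[1 + r cosθ/√(L² − r² sin²θ)].
With r = 0.0749 m, L = 0.25 m, θ = 49.8°: the bracketed kinematic factor |dx/dθ| = 0.068573 m.
ω = v/|dx/dθ| = 7.67/0.068573 = 111.85 rad/s.

112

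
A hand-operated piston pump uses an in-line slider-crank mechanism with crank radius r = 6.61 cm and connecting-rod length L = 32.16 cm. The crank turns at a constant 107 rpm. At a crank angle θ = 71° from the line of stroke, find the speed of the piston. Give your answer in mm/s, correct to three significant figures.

ω = 2π·107/60 = 11.21 rad/s
For an in-line slider-crank, x = r cosθ + √(L² − r² sin²θ), so v = −rω sinθ·[1 + r cosθ/√(L² − r² sin²θ)].
With r = 0.0661 m, L = 0.3216 m, θ = 71°: √(L² − r² sin²θ) = 0.31547 m.
v = −0.0661·11.21·0.94552·[1 + 0.0661·0.32557/0.31547] = -0.74807 m/s.
|v| = 0.74807 m/s = 748.07 mm/s.

748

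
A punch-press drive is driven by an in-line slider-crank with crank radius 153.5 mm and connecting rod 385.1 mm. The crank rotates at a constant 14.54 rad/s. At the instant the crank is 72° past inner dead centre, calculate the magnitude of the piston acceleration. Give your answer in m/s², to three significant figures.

ω = 14.54 rad/s
x(θ) = r cosθ + √(L² − r² sin²θ); with ω constant, a = ω²·d²x/dθ².
d²x/dθ² = −r cosθ − r²(cos2θ)/√u − r⁴ sin²2θ/(4u^{3/2}),  u = L² − r² sin²θ = 0.12699 m².
Substituting r = 0.1535 m, L = 0.3851 m, θ = 72°: d²x/dθ² = +0.0049984 m.
a = ω²·d²x/dθ² = (14.54)²·(+0.0049984) = +1.0567 m/s²;  |a| = 1.0567 m/s².

1.06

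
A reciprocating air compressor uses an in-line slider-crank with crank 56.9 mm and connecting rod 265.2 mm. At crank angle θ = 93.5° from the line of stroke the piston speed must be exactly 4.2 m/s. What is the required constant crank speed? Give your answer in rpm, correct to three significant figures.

716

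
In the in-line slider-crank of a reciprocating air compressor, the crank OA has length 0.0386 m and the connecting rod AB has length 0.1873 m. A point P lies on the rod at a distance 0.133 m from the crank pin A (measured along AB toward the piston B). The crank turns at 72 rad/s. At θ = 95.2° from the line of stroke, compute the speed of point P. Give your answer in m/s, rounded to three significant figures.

2.73

ω = 72 rad/s.  Crank-pin speed |V_A| = rω = 2.7792 m/s, perpendicular to OA.
Rod angle: sinφ = −(r/L) sinθ ⇒ φ = -11.843°; ω_rod = −rω cosθ/√(L²−r²sin²θ) = +1.3741 rad/s.
V_P = V_A + ω_rod × AP, with AP = 0.133 m along the rod.
Components: V_Px = −rω sinθ − a·ω_rod·sinφ = -2.7303 m/s;  V_Py = rω cosθ + a·ω_rod·cosφ = -0.073024 m/s.
|V_P| = √(V_Px² + V_Py²) = 2.7312 m/s.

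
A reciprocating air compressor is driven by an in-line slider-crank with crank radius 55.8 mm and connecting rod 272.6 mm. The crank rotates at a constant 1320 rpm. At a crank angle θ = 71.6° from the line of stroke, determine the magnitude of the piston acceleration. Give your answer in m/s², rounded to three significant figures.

ω = 2π·1320/60 = 138.2 rad/s
x(θ) = r cosθ + √(L² − r² sin²θ); with ω constant, a = ω²·d²x/dθ².
d²x/dθ² = −r cosθ − r²(cos2θ)/√u − r⁴ sin²2θ/(4u^{3/2}),  u = L² − r² sin²θ = 0.0715073 m².
Substituting r = 0.0558 m, L = 0.2726 m, θ = 71.6°: d²x/dθ² = -0.0083352 m.
a = ω²·d²x/dθ² = (138.2)²·(-0.0083352) = -159.26 m/s²;  |a| = 159.26 m/s².

159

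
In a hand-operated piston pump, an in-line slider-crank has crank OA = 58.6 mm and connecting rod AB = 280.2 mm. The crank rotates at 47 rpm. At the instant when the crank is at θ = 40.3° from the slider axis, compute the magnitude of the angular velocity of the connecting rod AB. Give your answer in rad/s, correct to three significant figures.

0.792

ω = 4.922 rad/s (converted from 47 rpm).
The rod makes angle φ with the slider axis where L sinφ = r sinθ; differentiating, L cosφ·φ̇ = r ω cosθ.
L cosφ = √(L² − r² sin²θ) = 0.27762 m.
|ω_rod| = r ω |cosθ| / √(L² − r² sin²θ) = 0.0586·4.922·0.76267/0.27762 = 0.79232 rad/s.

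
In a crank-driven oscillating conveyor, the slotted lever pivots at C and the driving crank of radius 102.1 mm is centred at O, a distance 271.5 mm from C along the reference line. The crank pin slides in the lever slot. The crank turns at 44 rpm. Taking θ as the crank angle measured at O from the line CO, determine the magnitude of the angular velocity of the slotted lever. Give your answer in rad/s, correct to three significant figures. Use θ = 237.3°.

0.387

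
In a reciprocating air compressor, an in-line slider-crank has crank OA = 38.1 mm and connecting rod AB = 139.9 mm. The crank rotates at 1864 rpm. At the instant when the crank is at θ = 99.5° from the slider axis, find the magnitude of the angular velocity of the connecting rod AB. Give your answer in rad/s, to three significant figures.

9.11

ω = 195.2 rad/s (converted from 1864 rpm).
The rod makes angle φ with the slider axis where L sinφ = r sinθ; differentiating, L cosφ·φ̇ = r ω cosθ.
L cosφ = √(L² − r² sin²θ) = 0.13476 m.
|ω_rod| = r ω |cosθ| / √(L² − r² sin²θ) = 0.0381·195.2·0.16505/0.13476 = 9.1086 rad/s.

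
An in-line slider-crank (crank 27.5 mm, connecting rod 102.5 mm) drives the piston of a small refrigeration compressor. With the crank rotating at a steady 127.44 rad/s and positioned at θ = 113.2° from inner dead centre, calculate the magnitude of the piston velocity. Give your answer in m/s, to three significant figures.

ω = 127.4 rad/s
For an in-line slider-crank, x = r cosθ + √(L² − r² sin²θ), so v = −rω sinθ·[1 + r cosθ/√(L² − r² sin²θ)].
With r = 0.0275 m, L = 0.1025 m, θ = 113.2°: √(L² − r² sin²θ) = 0.099335 m.
v = −0.0275·127.4·0.91914·[1 + 0.0275·-0.39394/0.099335] = -2.8699 m/s.
|v| = 2.8699 m/s.

2.87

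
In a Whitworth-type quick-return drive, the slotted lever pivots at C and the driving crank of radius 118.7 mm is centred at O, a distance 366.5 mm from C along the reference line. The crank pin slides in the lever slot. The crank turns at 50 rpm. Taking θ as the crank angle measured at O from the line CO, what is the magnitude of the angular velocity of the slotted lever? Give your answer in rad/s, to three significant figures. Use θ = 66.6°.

0.898

ω = 5.236 rad/s (from 50 rpm).
Crank pin A relative to C: A = (d + r cosθ, r sinθ); lever angle φ = atan2(r sinθ, d + r cosθ).
Differentiating tanφ: φ̇ = rω(d cosθ + r)/(d² + r² + 2dr cosθ).
d² + r² + 2dr cosθ = |CA|² = 0.182967 m²;  d cosθ + r = +0.26425 m.
|ω_lever| = |0.1187·5.236·+0.26425| / 0.182967 = 0.89764 rad/s.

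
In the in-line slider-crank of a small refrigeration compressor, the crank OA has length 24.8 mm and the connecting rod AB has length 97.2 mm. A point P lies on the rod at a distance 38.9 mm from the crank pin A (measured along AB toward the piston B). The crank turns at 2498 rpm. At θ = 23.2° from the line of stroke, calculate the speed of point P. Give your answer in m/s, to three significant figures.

ω = 261.6 rad/s.  Crank-pin speed |V_A| = rω = 6.4874 m/s, perpendicular to OA.
Rod angle: sinφ = −(r/L) sinθ ⇒ φ = -5.769°; ω_rod = −rω cosθ/√(L²−r²sin²θ) = -61.658 rad/s.
V_P = V_A + ω_rod × AP, with AP = 0.0389 m along the rod.
Components: V_Px = −rω sinθ − a·ω_rod·sinφ = -2.7967 m/s;  V_Py = rω cosθ + a·ω_rod·cosφ = +3.5765 m/s.
|V_P| = √(V_Px² + V_Py²) = 4.5401 m/s.

4.54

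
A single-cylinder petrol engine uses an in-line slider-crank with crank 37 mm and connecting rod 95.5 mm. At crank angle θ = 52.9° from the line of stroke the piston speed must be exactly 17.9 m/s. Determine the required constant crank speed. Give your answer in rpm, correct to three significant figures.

4650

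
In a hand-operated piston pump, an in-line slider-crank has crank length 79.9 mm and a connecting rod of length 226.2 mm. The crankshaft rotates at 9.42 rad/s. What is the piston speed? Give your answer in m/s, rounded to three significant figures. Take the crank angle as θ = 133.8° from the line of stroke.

0.406

ω = 9.42 rad/s
For an in-line slider-crank, x = r cosθ + √(L² − r² sin²θ), so v = −rω sinθ·[1 + r cosθ/√(L² − r² sin²θ)].
With r = 0.0799 m, L = 0.2262 m, θ = 133.8°: √(L² − r² sin²θ) = 0.21873 m.
v = −0.0799·9.42·0.72176·[1 + 0.0799·-0.69214/0.21873] = -0.40589 m/s.
|v| = 0.40589 m/s.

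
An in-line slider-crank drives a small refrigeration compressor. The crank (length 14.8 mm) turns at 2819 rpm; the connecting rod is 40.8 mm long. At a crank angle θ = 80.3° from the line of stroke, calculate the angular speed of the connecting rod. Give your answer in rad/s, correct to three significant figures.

19.3

ω = 295.2 rad/s (converted from 2819 rpm).
The rod makes angle φ with the slider axis where L sinφ = r sinθ; differentiating, L cosφ·φ̇ = r ω cosθ.
L cosφ = √(L² − r² sin²θ) = 0.038103 m.
|ω_rod| = r ω |cosθ| / √(L² − r² sin²θ) = 0.0148·295.2·0.16849/0.038103 = 19.32 rad/s.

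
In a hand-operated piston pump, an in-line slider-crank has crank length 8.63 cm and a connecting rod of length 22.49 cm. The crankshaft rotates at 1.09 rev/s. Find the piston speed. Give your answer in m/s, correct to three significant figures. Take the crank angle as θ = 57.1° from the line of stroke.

ω = 2π·1.09 = 6.849 rad/s
For an in-line slider-crank, x = r cosθ + √(L² − r² sin²θ), so v = −rω sinθ·[1 + r cosθ/√(L² − r² sin²θ)].
With r = 0.0863 m, L = 0.2249 m, θ = 57.1°: √(L² − r² sin²θ) = 0.21291 m.
v = −0.0863·6.849·0.83962·[1 + 0.0863·0.54317/0.21291] = -0.60551 m/s.
|v| = 0.60551 m/s.

0.606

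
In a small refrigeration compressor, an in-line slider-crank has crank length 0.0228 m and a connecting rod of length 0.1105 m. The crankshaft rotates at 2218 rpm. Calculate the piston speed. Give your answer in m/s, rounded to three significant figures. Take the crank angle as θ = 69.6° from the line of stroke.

5.33

ω = 2π·2218/60 = 232.3 rad/s
For an in-line slider-crank, x = r cosθ + √(L² − r² sin²θ), so v = −rω sinθ·[1 + r cosθ/√(L² − r² sin²θ)].
With r = 0.0228 m, L = 0.1105 m, θ = 69.6°: √(L² − r² sin²θ) = 0.10841 m.
v = −0.0228·232.3·0.93728·[1 + 0.0228·0.34857/0.10841] = -5.3274 m/s.
|v| = 5.3274 m/s.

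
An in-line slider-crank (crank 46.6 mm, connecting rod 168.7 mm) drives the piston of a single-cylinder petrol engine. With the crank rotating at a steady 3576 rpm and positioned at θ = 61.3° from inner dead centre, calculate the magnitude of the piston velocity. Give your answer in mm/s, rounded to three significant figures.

ω = 2π·3576/60 = 374.5 rad/s
For an in-line slider-crank, x = r cosθ + √(L² − r² sin²θ), so v = −rω sinθ·[1 + r cosθ/√(L² − r² sin²θ)].
With r = 0.0466 m, L = 0.1687 m, θ = 61.3°: √(L² − r² sin²θ) = 0.16367 m.
v = −0.0466·374.5·0.87715·[1 + 0.0466·0.48022/0.16367] = -17.4 m/s.
|v| = 17.4 m/s = 17400 mm/s.

17400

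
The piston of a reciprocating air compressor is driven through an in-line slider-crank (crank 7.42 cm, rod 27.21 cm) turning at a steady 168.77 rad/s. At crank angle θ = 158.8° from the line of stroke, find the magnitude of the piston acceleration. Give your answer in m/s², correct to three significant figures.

ω = 168.8 rad/s
x(θ) = r cosθ + √(L² − r² sin²θ); with ω constant, a = ω²·d²x/dθ².
d²x/dθ² = −r cosθ − r²(cos2θ)/√u − r⁴ sin²2θ/(4u^{3/2}),  u = L² − r² sin²θ = 0.0733184 m².
Substituting r = 0.0742 m, L = 0.2721 m, θ = 158.8°: d²x/dθ² = +0.05399 m.
a = ω²·d²x/dθ² = (168.8)²·(+0.05399) = +1537.8 m/s²;  |a| = 1537.8 m/s².

1540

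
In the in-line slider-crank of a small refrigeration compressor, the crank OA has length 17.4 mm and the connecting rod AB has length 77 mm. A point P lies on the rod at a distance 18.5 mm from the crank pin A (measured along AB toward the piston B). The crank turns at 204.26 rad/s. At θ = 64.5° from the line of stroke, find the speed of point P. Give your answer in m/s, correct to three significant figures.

3.48

ω = 204.3 rad/s.  Crank-pin speed |V_A| = rω = 3.5541 m/s, perpendicular to OA.
Rod angle: sinφ = −(r/L) sinθ ⇒ φ = -11.769°; ω_rod = −rω cosθ/√(L²−r²sin²θ) = -20.298 rad/s.
V_P = V_A + ω_rod × AP, with AP = 0.0185 m along the rod.
Components: V_Px = −rω sinθ − a·ω_rod·sinφ = -3.2845 m/s;  V_Py = rω cosθ + a·ω_rod·cosφ = +1.1625 m/s.
|V_P| = √(V_Px² + V_Py²) = 3.4841 m/s.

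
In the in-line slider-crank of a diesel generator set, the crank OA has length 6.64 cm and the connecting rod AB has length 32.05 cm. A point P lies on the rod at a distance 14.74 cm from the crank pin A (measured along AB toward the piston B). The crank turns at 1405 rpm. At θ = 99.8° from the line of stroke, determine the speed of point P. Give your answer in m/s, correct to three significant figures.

9.51

ω = 147.1 rad/s.  Crank-pin speed |V_A| = rω = 9.7695 m/s, perpendicular to OA.
Rod angle: sinφ = −(r/L) sinθ ⇒ φ = -11.780°; ω_rod = −rω cosθ/√(L²−r²sin²θ) = +5.3 rad/s.
V_P = V_A + ω_rod × AP, with AP = 0.1474 m along the rod.
Components: V_Px = −rω sinθ − a·ω_rod·sinφ = -9.4675 m/s;  V_Py = rω cosθ + a·ω_rod·cosφ = -0.8981 m/s.
|V_P| = √(V_Px² + V_Py²) = 9.51 m/s.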